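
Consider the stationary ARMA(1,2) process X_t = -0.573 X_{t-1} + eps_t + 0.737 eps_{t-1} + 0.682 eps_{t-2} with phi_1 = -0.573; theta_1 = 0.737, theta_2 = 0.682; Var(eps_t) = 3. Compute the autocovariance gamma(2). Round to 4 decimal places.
\gamma(2) = 2.1054

Multiply the model equation by X_{t-k} and take expectations. With theta_0 = psi_0 = 1 and psi_j the MA(infinity) weights, this gives
  gamma(k) - sum_i phi_i gamma(k-i) = c_k,
  c_k = sigma^2 * sum_{j=k..q} theta_j psi_{j-k}   (c_k = 0 for k > q),
using gamma(-m) = gamma(m).
psi-weights needed (psi_j = theta_j + sum_i phi_i psi_{j-i}):
  psi_1 = theta_1 + phi_1 = 0.737 + (-0.573) = 0.164
  psi_2 = theta_2 + phi_1 psi_1 = 0.682 + (-0.573)(0.164) = 0.588028
Right-hand sides:
  c_0 = sigma^2 (1 + theta_1 psi_1 + theta_2 psi_2) = 3 * (1 + (0.737)(0.164) + (0.682)(0.588028)) = 3 * 1.521903 = 4.565709
  c_1 = sigma^2 (theta_1 + theta_2 psi_1) = 3 * (0.737 + (0.682)(0.164)) = 2.546544
  c_2 = sigma^2 theta_2 = 3 * (0.682) = 2.046
Equations for k = 0 and k = 1 (AR order 1):
  gamma(0) = phi_1 gamma(1) + c_0
  gamma(1) = phi_1 gamma(0) + c_1
Substituting the second into the first: gamma(0) (1 - phi_1^2) = c_0 + phi_1 c_1, so
  gamma(0) = (c_0 + phi_1 c_1) / (1 - phi_1^2) = (4.565709 + (-0.573)(2.546544)) / (1 - (-0.573)^2) = 3.10654 / 0.671671 = 4.625091.
  gamma(1) = phi_1 gamma(0) + c_1 = (-0.573)(4.625091) + (2.546544) = -0.103633.
For k = 2: gamma(2) = phi_1 gamma(1) + c_2
  = (-0.573)(-0.103633) + (2.046) = 2.105382.
Therefore gamma(2) = 2.1054 (to 4 decimal places).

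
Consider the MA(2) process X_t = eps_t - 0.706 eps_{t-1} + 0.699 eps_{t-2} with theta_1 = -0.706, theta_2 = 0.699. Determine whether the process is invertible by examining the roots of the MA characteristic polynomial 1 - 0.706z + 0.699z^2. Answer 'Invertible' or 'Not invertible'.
\text{Invertible}

The MA(q) characteristic polynomial is P(z) = 1 - 0.706z + 0.699z^2.
Invertibility requires all roots to lie outside the unit circle, i.e. |z| > 1 for every root.
Set 1 + (-0.706) z + (0.699) z^2 = 0, i.e. a z^2 + b z + c = 0 with a = 0.699, b = -0.706, c = 1.
Discriminant D = b^2 - 4ac = (-0.706)^2 - 4*(0.699)*1 = 0.498436 - (2.796) = -2.297564.
D < 0, so the roots are the complex-conjugate pair z = (-b +/- i sqrt(-D)) / (2a) = 0.505 +/- 1.0842i.
For a conjugate pair |z|^2 = z * conj(z) = (product of roots) = c/a = 1/(0.699) = 1.430615, so |z| = sqrt(1.430615) = 1.1961 for both roots.
Moduli of all roots: 1.1961, 1.1961.
All moduli strictly greater than 1? Yes.
Verdict: Invertible.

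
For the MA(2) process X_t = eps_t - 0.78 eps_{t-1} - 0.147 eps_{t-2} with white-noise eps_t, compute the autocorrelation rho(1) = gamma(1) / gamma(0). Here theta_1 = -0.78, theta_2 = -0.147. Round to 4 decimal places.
\rho(1) = -0.4082

For an MA(q) process with theta_0 = 1, the autocovariance is
  gamma(k) = sigma^2 * sum_{i=0..q-k} theta_i * theta_{i+k},
and rho(k) = gamma(k) / gamma(0). Sigma^2 cancels.
  numerator   = (1)*(-0.78) + (-0.78)*(-0.147) = -0.66534.
  denominator = (1)^2 + (-0.78)^2 + (-0.147)^2 = 1.630009.
  rho(1) = -0.66534 / 1.630009 = -0.4082.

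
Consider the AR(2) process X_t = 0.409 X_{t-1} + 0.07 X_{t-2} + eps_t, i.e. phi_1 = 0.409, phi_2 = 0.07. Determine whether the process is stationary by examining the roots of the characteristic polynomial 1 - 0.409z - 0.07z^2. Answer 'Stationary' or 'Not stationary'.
\text{Stationary}

The AR(p) characteristic polynomial is P(z) = 1 - 0.409z - 0.07z^2.
Stationarity requires all roots to lie outside the unit circle, i.e. |z| > 1 for every root.
Set 1 + (-0.409) z + (-0.07) z^2 = 0, i.e. a z^2 + b z + c = 0 with a = -0.07, b = -0.409, c = 1.
Discriminant D = b^2 - 4ac = (-0.409)^2 - 4*(-0.07)*1 = 0.167281 - (-0.28) = 0.447281.
D >= 0, so the roots are real: z = (-b +/- sqrt(D)) / (2a) = (0.409 +/- 0.668791) / (-0.14).
  z_1 = (0.409 + 0.668791) / (-0.14) = -7.6985,   |z_1| = 7.6985.
  z_2 = (0.409 - 0.668791) / (-0.14) = 1.8556,   |z_2| = 1.8556.
Moduli of all roots: 7.6985, 1.8556.
All moduli strictly greater than 1? Yes.
Verdict: Stationary.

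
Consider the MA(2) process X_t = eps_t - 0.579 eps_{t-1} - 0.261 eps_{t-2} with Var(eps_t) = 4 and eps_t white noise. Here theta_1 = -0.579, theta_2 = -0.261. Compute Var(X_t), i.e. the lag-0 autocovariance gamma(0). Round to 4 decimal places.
\gamma(0) = 5.6134

For an MA(q) process X_t = eps_t + sum_i theta_i eps_{t-i} with
Var(eps_t) = sigma^2, the variance is
  gamma(0) = sigma^2 * (1 + sum_i theta_i^2).
  sum_i theta_i^2 = (-0.579)^2 + (-0.261)^2 = 0.335241 + 0.068121 = 0.403362.
  gamma(0) = 4 * (1 + 0.403362) = 4 * 1.403362 = 5.613448, which rounds to 5.6134.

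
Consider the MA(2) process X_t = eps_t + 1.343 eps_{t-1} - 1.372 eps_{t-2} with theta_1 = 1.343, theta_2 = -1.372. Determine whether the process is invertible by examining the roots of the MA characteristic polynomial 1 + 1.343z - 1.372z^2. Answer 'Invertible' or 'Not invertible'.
\text{Not invertible}

The MA(q) characteristic polynomial is P(z) = 1 + 1.343z - 1.372z^2.
Invertibility requires all roots to lie outside the unit circle, i.e. |z| > 1 for every root.
Set 1 + (1.343) z + (-1.372) z^2 = 0, i.e. a z^2 + b z + c = 0 with a = -1.372, b = 1.343, c = 1.
Discriminant D = b^2 - 4ac = (1.343)^2 - 4*(-1.372)*1 = 1.803649 - (-5.488) = 7.291649.
D >= 0, so the roots are real: z = (-b +/- sqrt(D)) / (2a) = (-1.343 +/- 2.700305) / (-2.744).
  z_1 = (-1.343 + 2.700305) / (-2.744) = -0.4946,   |z_1| = 0.4946.
  z_2 = (-1.343 - 2.700305) / (-2.744) = 1.4735,   |z_2| = 1.4735.
Moduli of all roots: 0.4946, 1.4735.
All moduli strictly greater than 1? No.
Verdict: Not invertible.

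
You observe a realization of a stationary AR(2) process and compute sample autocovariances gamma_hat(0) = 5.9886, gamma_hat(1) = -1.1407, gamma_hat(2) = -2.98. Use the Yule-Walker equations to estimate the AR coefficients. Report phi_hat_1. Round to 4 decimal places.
\hat\phi_{1} = -0.2960

The Yule-Walker equations for an AR(p) process read, in matrix form,
  Gamma_p phi = r_p,   with   (Gamma_p)_{ij} = gamma(|i - j|),
                       (r_p)_i = gamma(i),   i,j = 1..p.
Substitute the sample gammas (Toeplitz matrix and right-hand side of size 2):
  Gamma_p = [[5.9886, -1.1407], [-1.1407, 5.9886]]
  r_p     = [-1.1407, -2.98]
Written out:
  5.9886 phi_1 - 1.1407 phi_2 = -1.1407
  -1.1407 phi_1 + 5.9886 phi_2 = -2.98
Solve by Cramer's rule:
  det = gamma(0)^2 - gamma(1)^2 = (5.9886)^2 - (-1.1407)^2 = 35.86332996 - 1.30119649 = 34.56213347
  phi_hat_1 = [gamma(1) gamma(0) - gamma(1) gamma(2)] / det = [(-1.1407)(5.9886) - (-1.1407)(-2.98)] / 34.56213347 = -10.23048202 / 34.56213347 = -0.296
  phi_hat_2 = [gamma(0) gamma(2) - gamma(1)^2] / det = [(5.9886)(-2.98) - (-1.1407)^2] / 34.56213347 = -19.14722449 / 34.56213347 = -0.554
So phi_hat = [-0.2960, -0.5540].
Therefore phi_hat_1 = -0.2960.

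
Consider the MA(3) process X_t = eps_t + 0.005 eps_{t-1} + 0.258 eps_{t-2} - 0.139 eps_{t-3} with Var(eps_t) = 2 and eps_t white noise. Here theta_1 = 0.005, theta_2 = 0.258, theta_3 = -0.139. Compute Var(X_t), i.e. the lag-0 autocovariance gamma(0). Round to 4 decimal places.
\gamma(0) = 2.1718

For an MA(q) process X_t = eps_t + sum_i theta_i eps_{t-i} with
Var(eps_t) = sigma^2, the variance is
  gamma(0) = sigma^2 * (1 + sum_i theta_i^2).
  sum_i theta_i^2 = (0.005)^2 + (0.258)^2 + (-0.139)^2 = 0.000025 + 0.066564 + 0.019321 = 0.08591.
  gamma(0) = 2 * (1 + 0.08591) = 2 * 1.08591 = 2.17182, which rounds to 2.1718.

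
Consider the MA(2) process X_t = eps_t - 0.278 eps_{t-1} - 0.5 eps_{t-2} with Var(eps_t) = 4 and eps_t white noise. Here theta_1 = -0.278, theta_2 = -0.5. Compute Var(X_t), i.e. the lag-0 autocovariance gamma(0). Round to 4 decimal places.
\gamma(0) = 5.3091

For an MA(q) process X_t = eps_t + sum_i theta_i eps_{t-i} with
Var(eps_t) = sigma^2, the variance is
  gamma(0) = sigma^2 * (1 + sum_i theta_i^2).
  sum_i theta_i^2 = (-0.278)^2 + (-0.5)^2 = 0.077284 + 0.25 = 0.327284.
  gamma(0) = 4 * (1 + 0.327284) = 4 * 1.327284 = 5.309136, which rounds to 5.3091.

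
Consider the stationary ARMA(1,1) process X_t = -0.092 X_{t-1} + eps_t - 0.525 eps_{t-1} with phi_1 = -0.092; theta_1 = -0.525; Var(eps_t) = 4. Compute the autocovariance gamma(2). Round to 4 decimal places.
\gamma(2) = 0.2401

Multiply the model equation by X_{t-k} and take expectations. With theta_0 = psi_0 = 1 and psi_j the MA(infinity) weights, this gives
  gamma(k) - sum_i phi_i gamma(k-i) = c_k,
  c_k = sigma^2 * sum_{j=k..q} theta_j psi_{j-k}   (c_k = 0 for k > q),
using gamma(-m) = gamma(m).
psi-weights needed (psi_j = theta_j + sum_i phi_i psi_{j-i}):
  psi_1 = theta_1 + phi_1 = -0.525 + (-0.092) = -0.617
Right-hand sides:
  c_0 = sigma^2 (1 + theta_1 psi_1) = 4 * (1 + (-0.525)(-0.617)) = 4 * 1.323925 = 5.2957
  c_1 = sigma^2 theta_1 = 4 * (-0.525) = -2.1
  c_2 = 0
Equations for k = 0 and k = 1 (AR order 1):
  gamma(0) = phi_1 gamma(1) + c_0
  gamma(1) = phi_1 gamma(0) + c_1
Substituting the second into the first: gamma(0) (1 - phi_1^2) = c_0 + phi_1 c_1, so
  gamma(0) = (c_0 + phi_1 c_1) / (1 - phi_1^2) = (5.2957 + (-0.092)(-2.1)) / (1 - (-0.092)^2) = 5.4889 / 0.991536 = 5.535755.
  gamma(1) = phi_1 gamma(0) + c_1 = (-0.092)(5.535755) + (-2.1) = -2.609289.
For k = 2 (> q): gamma(2) = phi_1 gamma(1) = (-0.092)(-2.609289) = 0.240055.
Therefore gamma(2) = 0.2401 (to 4 decimal places).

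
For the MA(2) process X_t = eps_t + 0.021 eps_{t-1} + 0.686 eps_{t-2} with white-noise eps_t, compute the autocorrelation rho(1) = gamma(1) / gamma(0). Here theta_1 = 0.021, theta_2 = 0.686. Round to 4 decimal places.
\rho(1) = 0.0241

For an MA(q) process with theta_0 = 1, the autocovariance is
  gamma(k) = sigma^2 * sum_{i=0..q-k} theta_i * theta_{i+k},
and rho(k) = gamma(k) / gamma(0). Sigma^2 cancels.
  numerator   = (1)*(0.021) + (0.021)*(0.686) = 0.035406.
  denominator = (1)^2 + (0.021)^2 + (0.686)^2 = 1.471037.
  rho(1) = 0.035406 / 1.471037 = 0.0241.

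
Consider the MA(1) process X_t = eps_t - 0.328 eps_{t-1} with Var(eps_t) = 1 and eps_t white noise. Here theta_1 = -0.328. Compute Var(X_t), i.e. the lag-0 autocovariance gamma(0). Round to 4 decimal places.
\gamma(0) = 1.1076

For an MA(q) process X_t = eps_t + sum_i theta_i eps_{t-i} with
Var(eps_t) = sigma^2, the variance is
  gamma(0) = sigma^2 * (1 + sum_i theta_i^2).
  sum_i theta_i^2 = (-0.328)^2 = 0.107584.
  gamma(0) = 1 * (1 + 0.107584) = 1 * 1.107584 = 1.107584, which rounds to 1.1076.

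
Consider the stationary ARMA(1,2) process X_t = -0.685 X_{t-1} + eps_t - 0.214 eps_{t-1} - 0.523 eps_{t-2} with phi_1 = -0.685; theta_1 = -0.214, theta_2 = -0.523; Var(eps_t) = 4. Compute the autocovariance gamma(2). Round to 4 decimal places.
\gamma(2) = 0.6304

Multiply the model equation by X_{t-k} and take expectations. With theta_0 = psi_0 = 1 and psi_j the MA(infinity) weights, this gives
  gamma(k) - sum_i phi_i gamma(k-i) = c_k,
  c_k = sigma^2 * sum_{j=k..q} theta_j psi_{j-k}   (c_k = 0 for k > q),
using gamma(-m) = gamma(m).
psi-weights needed (psi_j = theta_j + sum_i phi_i psi_{j-i}):
  psi_1 = theta_1 + phi_1 = -0.214 + (-0.685) = -0.899
  psi_2 = theta_2 + phi_1 psi_1 = -0.523 + (-0.685)(-0.899) = 0.092815
Right-hand sides:
  c_0 = sigma^2 (1 + theta_1 psi_1 + theta_2 psi_2) = 4 * (1 + (-0.214)(-0.899) + (-0.523)(0.092815)) = 4 * 1.143844 = 4.575375
  c_1 = sigma^2 (theta_1 + theta_2 psi_1) = 4 * (-0.214 + (-0.523)(-0.899)) = 1.024708
  c_2 = sigma^2 theta_2 = 4 * (-0.523) = -2.092
Equations for k = 0 and k = 1 (AR order 1):
  gamma(0) = phi_1 gamma(1) + c_0
  gamma(1) = phi_1 gamma(0) + c_1
Substituting the second into the first: gamma(0) (1 - phi_1^2) = c_0 + phi_1 c_1, so
  gamma(0) = (c_0 + phi_1 c_1) / (1 - phi_1^2) = (4.575375 + (-0.685)(1.024708)) / (1 - (-0.685)^2) = 3.87345 / 0.530775 = 7.297725.
  gamma(1) = phi_1 gamma(0) + c_1 = (-0.685)(7.297725) + (1.024708) = -3.974234.
For k = 2: gamma(2) = phi_1 gamma(1) + c_2
  = (-0.685)(-3.974234) + (-2.092) = 0.63035.
Therefore gamma(2) = 0.6304 (to 4 decimal places).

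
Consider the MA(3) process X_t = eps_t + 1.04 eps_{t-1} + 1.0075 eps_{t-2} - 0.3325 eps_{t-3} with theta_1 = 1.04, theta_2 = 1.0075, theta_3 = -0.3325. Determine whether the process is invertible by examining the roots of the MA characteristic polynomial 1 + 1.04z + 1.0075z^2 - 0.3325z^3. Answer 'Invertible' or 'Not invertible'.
\text{Not invertible}

The MA(q) characteristic polynomial is P(z) = 1 + 1.04z + 1.0075z^2 - 0.3325z^3.
Invertibility requires all roots to lie outside the unit circle, i.e. |z| > 1 for every root.
Degree 3: look for a simple real root z0 first, then factor out (1 - z/z0) and solve the remaining quadratic.
Testing z0 = 4: P(4) = 1 + (1.04)(4) + (1.0075)(4)^2 + (-0.3325)(4)^3
  = 1 + (4.16) + (16.12) + (-21.28) = 0.  So z_0 = 4 is a root, |z_0| = 4.
Divide out the factor (1 - 0.25 z) = (1 - z/z0) (since 1/z0 = 0.25):
  P(z) = (1 - 0.25 z)(1 + (1.29) z + (1.33) z^2)
  [check: z-coef 1.29 - (0.25) = 1.04; z^2-coef 1.33 - (0.25)(1.29) = 1.0075; z^3-coef -(0.25)(1.33) = -0.3325.]
Remaining roots from the quadratic factor 1 + (1.29) z + (1.33) z^2:
  Set 1 + (1.29) z + (1.33) z^2 = 0, i.e. a z^2 + b z + c = 0 with a = 1.33, b = 1.29, c = 1.
  Discriminant D = b^2 - 4ac = (1.29)^2 - 4*(1.33)*1 = 1.6641 - (5.32) = -3.6559.
  D < 0, so the roots are the complex-conjugate pair z = (-b +/- i sqrt(-D)) / (2a) = -0.485 +/- 0.7188i.
  For a conjugate pair |z|^2 = z * conj(z) = (product of roots) = c/a = 1/(1.33) = 0.75188, so |z| = sqrt(0.75188) = 0.8671 for both roots.
Moduli of all roots: 4.0000, 0.8671, 0.8671.
All moduli strictly greater than 1? No.
Verdict: Not invertible.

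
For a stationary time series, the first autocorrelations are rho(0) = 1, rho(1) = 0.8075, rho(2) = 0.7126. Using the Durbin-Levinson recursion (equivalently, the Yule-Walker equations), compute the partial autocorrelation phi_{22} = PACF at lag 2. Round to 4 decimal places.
\phi_{22} = 0.1740

The PACF at lag k is phi_{kk}, the last component of the solution
to the Yule-Walker system G_k phi = r_k where
  (G_k)_{ij} = rho(|i - j|), (r_k)_i = rho(i), i,j = 1..k.
Equivalently, Durbin-Levinson gives phi_{kk} iteratively:
  phi_{11} = rho(1)
  phi_{kk} = [rho(k) - sum_{j=1..k-1} phi_{k-1,j} rho(k-j)]
            / [1 - sum_{j=1..k-1} phi_{k-1,j} rho(j)],
  phi_{k,j} = phi_{k-1,j} - phi_{kk} phi_{k-1,k-j},  j = 1..k-1.
Step k = 1:
  phi_11 = rho(1) = 0.8075.
Step k = 2:
  phi_22 = [rho(2) - phi_11 rho(1)] / [1 - phi_11 rho(1)] = [0.7126 - (0.8075)(0.8075)] / [1 - (0.8075)(0.8075)]
         = 0.06054375 / 0.34794375 = 0.174.
Therefore phi_{22} = 0.1740.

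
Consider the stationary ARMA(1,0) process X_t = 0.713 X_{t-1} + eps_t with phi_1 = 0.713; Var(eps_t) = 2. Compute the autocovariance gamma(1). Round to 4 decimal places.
\gamma(1) = 2.9005

Multiply the model equation by X_{t-k} and take expectations. With theta_0 = psi_0 = 1 and psi_j the MA(infinity) weights, this gives
  gamma(k) - sum_i phi_i gamma(k-i) = c_k,
  c_k = sigma^2 * sum_{j=k..q} theta_j psi_{j-k}   (c_k = 0 for k > q),
using gamma(-m) = gamma(m).
Pure AR (q = 0): c_0 = sigma^2 = 2, c_k = 0 for k >= 1.
Equations for k = 0 and k = 1 (AR order 1):
  gamma(0) = phi_1 gamma(1) + c_0
  gamma(1) = phi_1 gamma(0) + c_1
Substituting the second into the first: gamma(0) (1 - phi_1^2) = c_0 + phi_1 c_1, so
  gamma(0) = c_0 / (1 - phi_1^2) = 2 / (1 - (0.713)^2) = 2 / 0.491631 = 4.068092.
  gamma(1) = phi_1 gamma(0) = (0.713)(4.068092) = 2.900549.
Therefore gamma(1) = 2.9005 (to 4 decimal places).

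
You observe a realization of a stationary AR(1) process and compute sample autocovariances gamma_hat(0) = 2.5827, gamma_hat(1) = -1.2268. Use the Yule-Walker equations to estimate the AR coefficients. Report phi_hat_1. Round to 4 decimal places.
\hat\phi_{1} = -0.4750

The Yule-Walker equations for an AR(p) process read, in matrix form,
  Gamma_p phi = r_p,   with   (Gamma_p)_{ij} = gamma(|i - j|),
                       (r_p)_i = gamma(i),   i,j = 1..p.
Substitute the sample gammas (Toeplitz matrix and right-hand side of size 1):
  Gamma_p = [[2.5827]]
  r_p     = [-1.2268]
With p = 1 this is the single equation gamma(0) phi_1 = gamma(1):
  phi_hat_1 = gamma(1) / gamma(0) = -1.2268 / 2.5827 = -0.4750.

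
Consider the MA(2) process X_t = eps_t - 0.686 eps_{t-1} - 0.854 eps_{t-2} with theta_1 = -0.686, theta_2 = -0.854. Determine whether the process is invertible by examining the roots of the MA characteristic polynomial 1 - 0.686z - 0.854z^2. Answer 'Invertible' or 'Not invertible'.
\text{Not invertible}

The MA(q) characteristic polynomial is P(z) = 1 - 0.686z - 0.854z^2.
Invertibility requires all roots to lie outside the unit circle, i.e. |z| > 1 for every root.
Set 1 + (-0.686) z + (-0.854) z^2 = 0, i.e. a z^2 + b z + c = 0 with a = -0.854, b = -0.686, c = 1.
Discriminant D = b^2 - 4ac = (-0.686)^2 - 4*(-0.854)*1 = 0.470596 - (-3.416) = 3.886596.
D >= 0, so the roots are real: z = (-b +/- sqrt(D)) / (2a) = (0.686 +/- 1.971445) / (-1.708).
  z_1 = (0.686 + 1.971445) / (-1.708) = -1.5559,   |z_1| = 1.5559.
  z_2 = (0.686 - 1.971445) / (-1.708) = 0.7526,   |z_2| = 0.7526.
Moduli of all roots: 1.5559, 0.7526.
All moduli strictly greater than 1? No.
Verdict: Not invertible.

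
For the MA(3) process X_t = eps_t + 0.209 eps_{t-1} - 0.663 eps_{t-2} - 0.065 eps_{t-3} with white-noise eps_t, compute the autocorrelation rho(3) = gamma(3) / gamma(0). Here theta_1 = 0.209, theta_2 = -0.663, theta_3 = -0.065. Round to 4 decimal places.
\rho(3) = -0.0437

For an MA(q) process with theta_0 = 1, the autocovariance is
  gamma(k) = sigma^2 * sum_{i=0..q-k} theta_i * theta_{i+k},
and rho(k) = gamma(k) / gamma(0). Sigma^2 cancels.
  numerator   = (1)*(-0.065) = -0.065.
  denominator = (1)^2 + (0.209)^2 + (-0.663)^2 + (-0.065)^2 = 1.487475.
  rho(3) = -0.065 / 1.487475 = -0.0437.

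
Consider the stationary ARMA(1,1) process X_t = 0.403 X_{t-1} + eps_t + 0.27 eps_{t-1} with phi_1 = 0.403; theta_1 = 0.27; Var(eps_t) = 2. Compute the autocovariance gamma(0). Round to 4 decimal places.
\gamma(0) = 3.0815

Multiply the model equation by X_{t-k} and take expectations. With theta_0 = psi_0 = 1 and psi_j the MA(infinity) weights, this gives
  gamma(k) - sum_i phi_i gamma(k-i) = c_k,
  c_k = sigma^2 * sum_{j=k..q} theta_j psi_{j-k}   (c_k = 0 for k > q),
using gamma(-m) = gamma(m).
psi-weights needed (psi_j = theta_j + sum_i phi_i psi_{j-i}):
  psi_1 = theta_1 + phi_1 = 0.27 + (0.403) = 0.673
Right-hand sides:
  c_0 = sigma^2 (1 + theta_1 psi_1) = 2 * (1 + (0.27)(0.673)) = 2 * 1.18171 = 2.36342
  c_1 = sigma^2 theta_1 = 2 * (0.27) = 0.54
  c_2 = 0
Equations for k = 0 and k = 1 (AR order 1):
  gamma(0) = phi_1 gamma(1) + c_0
  gamma(1) = phi_1 gamma(0) + c_1
Substituting the second into the first: gamma(0) (1 - phi_1^2) = c_0 + phi_1 c_1, so
  gamma(0) = (c_0 + phi_1 c_1) / (1 - phi_1^2) = (2.36342 + (0.403)(0.54)) / (1 - (0.403)^2) = 2.58104 / 0.837591 = 3.081504.
Therefore gamma(0) = 3.0815 (to 4 decimal places).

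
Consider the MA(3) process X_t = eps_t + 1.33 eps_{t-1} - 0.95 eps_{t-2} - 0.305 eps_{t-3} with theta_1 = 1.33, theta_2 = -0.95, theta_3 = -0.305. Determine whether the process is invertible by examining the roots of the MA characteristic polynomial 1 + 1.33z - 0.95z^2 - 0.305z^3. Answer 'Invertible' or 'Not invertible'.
\text{Not invertible}

The MA(q) characteristic polynomial is P(z) = 1 + 1.33z - 0.95z^2 - 0.305z^3.
Invertibility requires all roots to lie outside the unit circle, i.e. |z| > 1 for every root.
Degree 3: look for a simple real root z0 first, then factor out (1 - z/z0) and solve the remaining quadratic.
Testing z0 = -4: P(-4) = 1 + (1.33)(-4) + (-0.95)(-4)^2 + (-0.305)(-4)^3
  = 1 + (-5.32) + (-15.2) + (19.52) = 0.  So z_0 = -4 is a root, |z_0| = 4.
Divide out the factor (1 + 0.25 z) = (1 - z/z0) (since 1/z0 = -0.25):
  P(z) = (1 + 0.25 z)(1 + (1.08) z + (-1.22) z^2)
  [check: z-coef 1.08 - (-0.25) = 1.33; z^2-coef -1.22 - (-0.25)(1.08) = -0.95; z^3-coef -(-0.25)(-1.22) = -0.305.]
Remaining roots from the quadratic factor 1 + (1.08) z + (-1.22) z^2:
  Set 1 + (1.08) z + (-1.22) z^2 = 0, i.e. a z^2 + b z + c = 0 with a = -1.22, b = 1.08, c = 1.
  Discriminant D = b^2 - 4ac = (1.08)^2 - 4*(-1.22)*1 = 1.1664 - (-4.88) = 6.0464.
  D >= 0, so the roots are real: z = (-b +/- sqrt(D)) / (2a) = (-1.08 +/- 2.458943) / (-2.44).
    z_1 = (-1.08 + 2.458943) / (-2.44) = -0.5651,   |z_1| = 0.5651.
    z_2 = (-1.08 - 2.458943) / (-2.44) = 1.4504,   |z_2| = 1.4504.
Moduli of all roots: 4.0000, 0.5651, 1.4504.
All moduli strictly greater than 1? No.
Verdict: Not invertible.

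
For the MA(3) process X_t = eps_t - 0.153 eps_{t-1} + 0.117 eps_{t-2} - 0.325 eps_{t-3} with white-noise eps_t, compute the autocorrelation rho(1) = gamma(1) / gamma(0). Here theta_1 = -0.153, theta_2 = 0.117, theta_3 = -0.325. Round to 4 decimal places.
\rho(1) = -0.1828

For an MA(q) process with theta_0 = 1, the autocovariance is
  gamma(k) = sigma^2 * sum_{i=0..q-k} theta_i * theta_{i+k},
and rho(k) = gamma(k) / gamma(0). Sigma^2 cancels.
  numerator   = (1)*(-0.153) + (-0.153)*(0.117) + (0.117)*(-0.325) = -0.208926.
  denominator = (1)^2 + (-0.153)^2 + (0.117)^2 + (-0.325)^2 = 1.142723.
  rho(1) = -0.208926 / 1.142723 = -0.1828.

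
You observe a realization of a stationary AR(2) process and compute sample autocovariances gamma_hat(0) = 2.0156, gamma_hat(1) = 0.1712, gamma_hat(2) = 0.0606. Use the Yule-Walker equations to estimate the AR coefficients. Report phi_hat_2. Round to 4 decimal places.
\hat\phi_{2} = 0.0230

The Yule-Walker equations for an AR(p) process read, in matrix form,
  Gamma_p phi = r_p,   with   (Gamma_p)_{ij} = gamma(|i - j|),
                       (r_p)_i = gamma(i),   i,j = 1..p.
Substitute the sample gammas (Toeplitz matrix and right-hand side of size 2):
  Gamma_p = [[2.0156, 0.1712], [0.1712, 2.0156]]
  r_p     = [0.1712, 0.0606]
Written out:
  2.0156 phi_1 + 0.1712 phi_2 = 0.1712
  0.1712 phi_1 + 2.0156 phi_2 = 0.0606
Solve by Cramer's rule:
  det = gamma(0)^2 - gamma(1)^2 = (2.0156)^2 - (0.1712)^2 = 4.06264336 - 0.02930944 = 4.03333392
  phi_hat_1 = [gamma(1) gamma(0) - gamma(1) gamma(2)] / det = [(0.1712)(2.0156) - (0.1712)(0.0606)] / 4.03333392 = 0.334696 / 4.03333392 = 0.083
  phi_hat_2 = [gamma(0) gamma(2) - gamma(1)^2] / det = [(2.0156)(0.0606) - (0.1712)^2] / 4.03333392 = 0.09283592 / 4.03333392 = 0.023
So phi_hat = [0.0830, 0.0230].
Therefore phi_hat_2 = 0.0230.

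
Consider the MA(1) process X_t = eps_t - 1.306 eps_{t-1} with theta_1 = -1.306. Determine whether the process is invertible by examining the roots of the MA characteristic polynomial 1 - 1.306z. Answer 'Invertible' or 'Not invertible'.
\text{Not invertible}

The MA(q) characteristic polynomial is P(z) = 1 - 1.306z.
Invertibility requires all roots to lie outside the unit circle, i.e. |z| > 1 for every root.
This is linear in z: 1 + (-1.306) z = 0  =>  z = -1/(-1.306) = 0.765697,  |z| = 0.765697.
Moduli of all roots: 0.7657.
All moduli strictly greater than 1? No.
Verdict: Not invertible.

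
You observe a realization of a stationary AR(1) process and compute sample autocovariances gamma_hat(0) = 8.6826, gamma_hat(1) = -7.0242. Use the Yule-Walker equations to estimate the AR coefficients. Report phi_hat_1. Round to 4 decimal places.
\hat\phi_{1} = -0.8090

The Yule-Walker equations for an AR(p) process read, in matrix form,
  Gamma_p phi = r_p,   with   (Gamma_p)_{ij} = gamma(|i - j|),
                       (r_p)_i = gamma(i),   i,j = 1..p.
Substitute the sample gammas (Toeplitz matrix and right-hand side of size 1):
  Gamma_p = [[8.6826]]
  r_p     = [-7.0242]
With p = 1 this is the single equation gamma(0) phi_1 = gamma(1):
  phi_hat_1 = gamma(1) / gamma(0) = -7.0242 / 8.6826 = -0.8090.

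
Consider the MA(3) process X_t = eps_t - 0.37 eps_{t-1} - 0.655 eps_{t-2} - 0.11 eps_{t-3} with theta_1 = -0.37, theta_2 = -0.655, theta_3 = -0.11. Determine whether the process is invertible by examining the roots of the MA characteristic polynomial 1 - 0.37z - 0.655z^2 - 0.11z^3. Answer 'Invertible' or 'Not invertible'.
\text{Not invertible}

The MA(q) characteristic polynomial is P(z) = 1 - 0.37z - 0.655z^2 - 0.11z^3.
Invertibility requires all roots to lie outside the unit circle, i.e. |z| > 1 for every root.
Degree 3: look for a simple real root z0 first, then factor out (1 - z/z0) and solve the remaining quadratic.
Testing z0 = -2: P(-2) = 1 + (-0.37)(-2) + (-0.655)(-2)^2 + (-0.11)(-2)^3
  = 1 + (0.74) + (-2.62) + (0.88) = 0.  So z_0 = -2 is a root, |z_0| = 2.
Divide out the factor (1 + 0.5 z) = (1 - z/z0) (since 1/z0 = -0.5):
  P(z) = (1 + 0.5 z)(1 + (-0.87) z + (-0.22) z^2)
  [check: z-coef -0.87 - (-0.5) = -0.37; z^2-coef -0.22 - (-0.5)(-0.87) = -0.655; z^3-coef -(-0.5)(-0.22) = -0.11.]
Remaining roots from the quadratic factor 1 + (-0.87) z + (-0.22) z^2:
  Set 1 + (-0.87) z + (-0.22) z^2 = 0, i.e. a z^2 + b z + c = 0 with a = -0.22, b = -0.87, c = 1.
  Discriminant D = b^2 - 4ac = (-0.87)^2 - 4*(-0.22)*1 = 0.7569 - (-0.88) = 1.6369.
  D >= 0, so the roots are real: z = (-b +/- sqrt(D)) / (2a) = (0.87 +/- 1.279414) / (-0.44).
    z_1 = (0.87 + 1.279414) / (-0.44) = -4.885,   |z_1| = 4.885.
    z_2 = (0.87 - 1.279414) / (-0.44) = 0.9305,   |z_2| = 0.9305.
Moduli of all roots: 2.0000, 4.8850, 0.9305.
All moduli strictly greater than 1? No.
Verdict: Not invertible.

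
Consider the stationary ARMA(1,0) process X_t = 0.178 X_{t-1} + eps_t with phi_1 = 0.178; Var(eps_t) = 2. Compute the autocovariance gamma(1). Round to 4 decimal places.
\gamma(1) = 0.3676

Multiply the model equation by X_{t-k} and take expectations. With theta_0 = psi_0 = 1 and psi_j the MA(infinity) weights, this gives
  gamma(k) - sum_i phi_i gamma(k-i) = c_k,
  c_k = sigma^2 * sum_{j=k..q} theta_j psi_{j-k}   (c_k = 0 for k > q),
using gamma(-m) = gamma(m).
Pure AR (q = 0): c_0 = sigma^2 = 2, c_k = 0 for k >= 1.
Equations for k = 0 and k = 1 (AR order 1):
  gamma(0) = phi_1 gamma(1) + c_0
  gamma(1) = phi_1 gamma(0) + c_1
Substituting the second into the first: gamma(0) (1 - phi_1^2) = c_0 + phi_1 c_1, so
  gamma(0) = c_0 / (1 - phi_1^2) = 2 / (1 - (0.178)^2) = 2 / 0.968316 = 2.065441.
  gamma(1) = phi_1 gamma(0) = (0.178)(2.065441) = 0.367649.
Therefore gamma(1) = 0.3676 (to 4 decimal places).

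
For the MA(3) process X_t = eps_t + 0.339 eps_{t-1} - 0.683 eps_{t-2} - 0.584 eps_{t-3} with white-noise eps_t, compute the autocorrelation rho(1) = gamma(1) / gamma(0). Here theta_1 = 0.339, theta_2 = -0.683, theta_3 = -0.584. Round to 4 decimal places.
\rho(1) = 0.2634

For an MA(q) process with theta_0 = 1, the autocovariance is
  gamma(k) = sigma^2 * sum_{i=0..q-k} theta_i * theta_{i+k},
and rho(k) = gamma(k) / gamma(0). Sigma^2 cancels.
  numerator   = (1)*(0.339) + (0.339)*(-0.683) + (-0.683)*(-0.584) = 0.506335.
  denominator = (1)^2 + (0.339)^2 + (-0.683)^2 + (-0.584)^2 = 1.922466.
  rho(1) = 0.506335 / 1.922466 = 0.2634.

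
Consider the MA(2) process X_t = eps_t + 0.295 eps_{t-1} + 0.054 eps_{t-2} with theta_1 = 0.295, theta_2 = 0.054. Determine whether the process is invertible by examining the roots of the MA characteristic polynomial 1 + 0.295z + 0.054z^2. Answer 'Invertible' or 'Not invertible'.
\text{Invertible}

The MA(q) characteristic polynomial is P(z) = 1 + 0.295z + 0.054z^2.
Invertibility requires all roots to lie outside the unit circle, i.e. |z| > 1 for every root.
Set 1 + (0.295) z + (0.054) z^2 = 0, i.e. a z^2 + b z + c = 0 with a = 0.054, b = 0.295, c = 1.
Discriminant D = b^2 - 4ac = (0.295)^2 - 4*(0.054)*1 = 0.087025 - (0.216) = -0.128975.
D < 0, so the roots are the complex-conjugate pair z = (-b +/- i sqrt(-D)) / (2a) = -2.7315 +/- 3.3253i.
For a conjugate pair |z|^2 = z * conj(z) = (product of roots) = c/a = 1/(0.054) = 18.518519, so |z| = sqrt(18.518519) = 4.3033 for both roots.
Moduli of all roots: 4.3033, 4.3033.
All moduli strictly greater than 1? Yes.
Verdict: Invertible.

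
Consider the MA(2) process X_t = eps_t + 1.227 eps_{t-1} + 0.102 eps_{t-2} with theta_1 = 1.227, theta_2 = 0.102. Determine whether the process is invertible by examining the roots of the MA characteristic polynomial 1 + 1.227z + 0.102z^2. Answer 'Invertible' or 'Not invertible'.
\text{Not invertible}

The MA(q) characteristic polynomial is P(z) = 1 + 1.227z + 0.102z^2.
Invertibility requires all roots to lie outside the unit circle, i.e. |z| > 1 for every root.
Set 1 + (1.227) z + (0.102) z^2 = 0, i.e. a z^2 + b z + c = 0 with a = 0.102, b = 1.227, c = 1.
Discriminant D = b^2 - 4ac = (1.227)^2 - 4*(0.102)*1 = 1.505529 - (0.408) = 1.097529.
D >= 0, so the roots are real: z = (-b +/- sqrt(D)) / (2a) = (-1.227 +/- 1.04763) / (0.204).
  z_1 = (-1.227 + 1.04763) / (0.204) = -0.8793,   |z_1| = 0.8793.
  z_2 = (-1.227 - 1.04763) / (0.204) = -11.1501,   |z_2| = 11.1501.
Moduli of all roots: 0.8793, 11.1501.
All moduli strictly greater than 1? No.
Verdict: Not invertible.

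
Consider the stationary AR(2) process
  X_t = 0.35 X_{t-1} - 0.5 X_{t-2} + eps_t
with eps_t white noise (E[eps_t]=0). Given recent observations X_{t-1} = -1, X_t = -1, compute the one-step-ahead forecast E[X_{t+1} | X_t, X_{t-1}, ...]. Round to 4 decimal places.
E[X_{t+1} \mid \mathcal F_t] = 0.1500

For an AR(p) model X_t = c + sum_i phi_i X_{t-i} + eps_t, the
one-step-ahead conditional mean is
  E[X_{t+1} | X_t, ...] = c + sum_i phi_i X_{t+1-i}.
Substitute known values:
  E[X_{t+1} | ...] = (0.35) * (-1) + (-0.5) * (-1)
                   = 0.1500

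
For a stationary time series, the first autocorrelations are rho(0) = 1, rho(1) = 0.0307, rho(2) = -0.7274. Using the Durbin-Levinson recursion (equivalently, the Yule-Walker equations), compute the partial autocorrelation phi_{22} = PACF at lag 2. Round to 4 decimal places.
\phi_{22} = -0.7290

The PACF at lag k is phi_{kk}, the last component of the solution
to the Yule-Walker system G_k phi = r_k where
  (G_k)_{ij} = rho(|i - j|), (r_k)_i = rho(i), i,j = 1..k.
Equivalently, Durbin-Levinson gives phi_{kk} iteratively:
  phi_{11} = rho(1)
  phi_{kk} = [rho(k) - sum_{j=1..k-1} phi_{k-1,j} rho(k-j)]
            / [1 - sum_{j=1..k-1} phi_{k-1,j} rho(j)],
  phi_{k,j} = phi_{k-1,j} - phi_{kk} phi_{k-1,k-j},  j = 1..k-1.
Step k = 1:
  phi_11 = rho(1) = 0.0307.
Step k = 2:
  phi_22 = [rho(2) - phi_11 rho(1)] / [1 - phi_11 rho(1)] = [-0.7274 - (0.0307)(0.0307)] / [1 - (0.0307)(0.0307)]
         = -0.72834249 / 0.99905751 = -0.729.
Therefore phi_{22} = -0.7290.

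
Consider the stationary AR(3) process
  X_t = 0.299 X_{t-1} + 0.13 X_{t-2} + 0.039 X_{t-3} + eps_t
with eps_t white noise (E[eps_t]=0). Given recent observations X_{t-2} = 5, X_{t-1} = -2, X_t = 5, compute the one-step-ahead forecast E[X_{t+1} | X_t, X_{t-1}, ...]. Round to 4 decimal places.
E[X_{t+1} \mid \mathcal F_t] = 1.4300

For an AR(p) model X_t = c + sum_i phi_i X_{t-i} + eps_t, the
one-step-ahead conditional mean is
  E[X_{t+1} | X_t, ...] = c + sum_i phi_i X_{t+1-i}.
Substitute known values:
  E[X_{t+1} | ...] = (0.299) * (5) + (0.13) * (-2) + (0.039) * (5)
                   = 1.4300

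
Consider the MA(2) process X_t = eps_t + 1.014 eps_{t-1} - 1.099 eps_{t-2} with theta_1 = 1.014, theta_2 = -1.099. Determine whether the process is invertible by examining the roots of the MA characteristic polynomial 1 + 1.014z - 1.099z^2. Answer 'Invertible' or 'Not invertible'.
\text{Not invertible}

The MA(q) characteristic polynomial is P(z) = 1 + 1.014z - 1.099z^2.
Invertibility requires all roots to lie outside the unit circle, i.e. |z| > 1 for every root.
Set 1 + (1.014) z + (-1.099) z^2 = 0, i.e. a z^2 + b z + c = 0 with a = -1.099, b = 1.014, c = 1.
Discriminant D = b^2 - 4ac = (1.014)^2 - 4*(-1.099)*1 = 1.028196 - (-4.396) = 5.424196.
D >= 0, so the roots are real: z = (-b +/- sqrt(D)) / (2a) = (-1.014 +/- 2.32899) / (-2.198).
  z_1 = (-1.014 + 2.32899) / (-2.198) = -0.5983,   |z_1| = 0.5983.
  z_2 = (-1.014 - 2.32899) / (-2.198) = 1.5209,   |z_2| = 1.5209.
Moduli of all roots: 0.5983, 1.5209.
All moduli strictly greater than 1? No.
Verdict: Not invertible.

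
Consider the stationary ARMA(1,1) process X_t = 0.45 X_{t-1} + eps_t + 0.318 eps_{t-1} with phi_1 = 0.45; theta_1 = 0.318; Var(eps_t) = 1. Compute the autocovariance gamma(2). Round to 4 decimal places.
\gamma(2) = 0.4954

Multiply the model equation by X_{t-k} and take expectations. With theta_0 = psi_0 = 1 and psi_j the MA(infinity) weights, this gives
  gamma(k) - sum_i phi_i gamma(k-i) = c_k,
  c_k = sigma^2 * sum_{j=k..q} theta_j psi_{j-k}   (c_k = 0 for k > q),
using gamma(-m) = gamma(m).
psi-weights needed (psi_j = theta_j + sum_i phi_i psi_{j-i}):
  psi_1 = theta_1 + phi_1 = 0.318 + (0.45) = 0.768
Right-hand sides:
  c_0 = sigma^2 (1 + theta_1 psi_1) = 1 * (1 + (0.318)(0.768)) = 1 * 1.244224 = 1.244224
  c_1 = sigma^2 theta_1 = 1 * (0.318) = 0.318
  c_2 = 0
Equations for k = 0 and k = 1 (AR order 1):
  gamma(0) = phi_1 gamma(1) + c_0
  gamma(1) = phi_1 gamma(0) + c_1
Substituting the second into the first: gamma(0) (1 - phi_1^2) = c_0 + phi_1 c_1, so
  gamma(0) = (c_0 + phi_1 c_1) / (1 - phi_1^2) = (1.244224 + (0.45)(0.318)) / (1 - (0.45)^2) = 1.387324 / 0.7975 = 1.739591.
  gamma(1) = phi_1 gamma(0) + c_1 = (0.45)(1.739591) + (0.318) = 1.100816.
For k = 2 (> q): gamma(2) = phi_1 gamma(1) = (0.45)(1.100816) = 0.495367.
Therefore gamma(2) = 0.4954 (to 4 decimal places).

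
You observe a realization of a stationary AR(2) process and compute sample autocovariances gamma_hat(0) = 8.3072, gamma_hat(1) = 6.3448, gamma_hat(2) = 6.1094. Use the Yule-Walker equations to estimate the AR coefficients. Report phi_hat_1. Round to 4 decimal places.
\hat\phi_{1} = 0.4850

The Yule-Walker equations for an AR(p) process read, in matrix form,
  Gamma_p phi = r_p,   with   (Gamma_p)_{ij} = gamma(|i - j|),
                       (r_p)_i = gamma(i),   i,j = 1..p.
Substitute the sample gammas (Toeplitz matrix and right-hand side of size 2):
  Gamma_p = [[8.3072, 6.3448], [6.3448, 8.3072]]
  r_p     = [6.3448, 6.1094]
Written out:
  8.3072 phi_1 + 6.3448 phi_2 = 6.3448
  6.3448 phi_1 + 8.3072 phi_2 = 6.1094
Solve by Cramer's rule:
  det = gamma(0)^2 - gamma(1)^2 = (8.3072)^2 - (6.3448)^2 = 69.00957184 - 40.25648704 = 28.7530848
  phi_hat_1 = [gamma(1) gamma(0) - gamma(1) gamma(2)] / det = [(6.3448)(8.3072) - (6.3448)(6.1094)] / 28.7530848 = 13.94460144 / 28.7530848 = 0.485
  phi_hat_2 = [gamma(0) gamma(2) - gamma(1)^2] / det = [(8.3072)(6.1094) - (6.3448)^2] / 28.7530848 = 10.49552064 / 28.7530848 = 0.365
So phi_hat = [0.4850, 0.3650].
Therefore phi_hat_1 = 0.4850.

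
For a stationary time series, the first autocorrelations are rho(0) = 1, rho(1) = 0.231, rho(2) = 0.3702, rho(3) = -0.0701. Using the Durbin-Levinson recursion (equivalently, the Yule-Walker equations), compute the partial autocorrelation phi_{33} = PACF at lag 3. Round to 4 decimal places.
\phi_{33} = -0.2431

The PACF at lag k is phi_{kk}, the last component of the solution
to the Yule-Walker system G_k phi = r_k where
  (G_k)_{ij} = rho(|i - j|), (r_k)_i = rho(i), i,j = 1..k.
Equivalently, Durbin-Levinson gives phi_{kk} iteratively:
  phi_{11} = rho(1)
  phi_{kk} = [rho(k) - sum_{j=1..k-1} phi_{k-1,j} rho(k-j)]
            / [1 - sum_{j=1..k-1} phi_{k-1,j} rho(j)],
  phi_{k,j} = phi_{k-1,j} - phi_{kk} phi_{k-1,k-j},  j = 1..k-1.
Step k = 1:
  phi_11 = rho(1) = 0.231.
Step k = 2:
  phi_22 = [rho(2) - phi_11 rho(1)] / [1 - phi_11 rho(1)] = [0.3702 - (0.231)(0.231)] / [1 - (0.231)(0.231)]
         = 0.316839 / 0.946639 = 0.334699.
  Update: phi_21 = phi_11 - phi_22 phi_11 = 0.231 - (0.334699)(0.231) = 0.153685.
Step k = 3:
  phi_33 = [rho(3) - phi_21 rho(2) - phi_22 rho(1)] / [1 - phi_21 rho(1) - phi_22 rho(2)]
    numerator   = -0.0701 - (0.153685)(0.3702) - (0.334699)(0.231) = -0.20430946
    denominator = 1 - (0.153685)(0.231) - (0.334699)(0.3702) = 0.84059335
  phi_33 = -0.20430946 / 0.84059335 = -0.2431.
Therefore phi_{33} = -0.2431.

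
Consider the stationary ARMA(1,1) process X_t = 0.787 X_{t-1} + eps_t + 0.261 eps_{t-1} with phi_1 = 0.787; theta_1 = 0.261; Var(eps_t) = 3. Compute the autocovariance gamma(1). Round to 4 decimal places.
\gamma(1) = 9.9566

Multiply the model equation by X_{t-k} and take expectations. With theta_0 = psi_0 = 1 and psi_j the MA(infinity) weights, this gives
  gamma(k) - sum_i phi_i gamma(k-i) = c_k,
  c_k = sigma^2 * sum_{j=k..q} theta_j psi_{j-k}   (c_k = 0 for k > q),
using gamma(-m) = gamma(m).
psi-weights needed (psi_j = theta_j + sum_i phi_i psi_{j-i}):
  psi_1 = theta_1 + phi_1 = 0.261 + (0.787) = 1.048
Right-hand sides:
  c_0 = sigma^2 (1 + theta_1 psi_1) = 3 * (1 + (0.261)(1.048)) = 3 * 1.273528 = 3.820584
  c_1 = sigma^2 theta_1 = 3 * (0.261) = 0.783
  c_2 = 0
Equations for k = 0 and k = 1 (AR order 1):
  gamma(0) = phi_1 gamma(1) + c_0
  gamma(1) = phi_1 gamma(0) + c_1
Substituting the second into the first: gamma(0) (1 - phi_1^2) = c_0 + phi_1 c_1, so
  gamma(0) = (c_0 + phi_1 c_1) / (1 - phi_1^2) = (3.820584 + (0.787)(0.783)) / (1 - (0.787)^2) = 4.436805 / 0.380631 = 11.656447.
  gamma(1) = phi_1 gamma(0) + c_1 = (0.787)(11.656447) + (0.783) = 9.956624.
Therefore gamma(1) = 9.9566 (to 4 decimal places).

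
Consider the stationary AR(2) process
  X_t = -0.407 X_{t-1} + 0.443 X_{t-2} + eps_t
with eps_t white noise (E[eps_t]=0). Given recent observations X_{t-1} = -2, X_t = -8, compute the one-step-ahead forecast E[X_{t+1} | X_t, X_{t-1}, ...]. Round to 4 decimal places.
E[X_{t+1} \mid \mathcal F_t] = 2.3700

For an AR(p) model X_t = c + sum_i phi_i X_{t-i} + eps_t, the
one-step-ahead conditional mean is
  E[X_{t+1} | X_t, ...] = c + sum_i phi_i X_{t+1-i}.
Substitute known values:
  E[X_{t+1} | ...] = (-0.407) * (-8) + (0.443) * (-2)
                   = 2.3700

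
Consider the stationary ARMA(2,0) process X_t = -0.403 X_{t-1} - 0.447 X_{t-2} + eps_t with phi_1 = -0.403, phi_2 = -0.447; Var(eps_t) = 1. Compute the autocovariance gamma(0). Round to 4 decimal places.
\gamma(0) = 1.3548

Multiply the model equation by X_{t-k} and take expectations. With theta_0 = psi_0 = 1 and psi_j the MA(infinity) weights, this gives
  gamma(k) - sum_i phi_i gamma(k-i) = c_k,
  c_k = sigma^2 * sum_{j=k..q} theta_j psi_{j-k}   (c_k = 0 for k > q),
using gamma(-m) = gamma(m).
Pure AR (q = 0): c_0 = sigma^2 = 1, c_k = 0 for k >= 1.
Equations for k = 0, 1, 2 (AR order 2, c_2 = 0):
  (E0) gamma(0) = phi_1 gamma(1) + phi_2 gamma(2) + c_0
  (E1) gamma(1) = phi_1 gamma(0) + phi_2 gamma(1) + c_1
  (E2) gamma(2) = phi_1 gamma(1) + phi_2 gamma(0)
From (E1): gamma(1) = A gamma(0) + B with
  A = phi_1 / (1 - phi_2) = -0.403 / 1.447 = -0.278507,   B = c_1 / (1 - phi_2) = 0 / 1.447 = 0.
Insert (E2) into (E0): gamma(0) (1 - phi_2^2) = phi_1 (1 + phi_2) gamma(1) + c_0.
  phi_1 (1 + phi_2) = (-0.403)(0.553) = -0.222859,   1 - phi_2^2 = 0.800191.
Replace gamma(1) by A gamma(0) + B and collect gamma(0):
  gamma(0) [0.800191 - (-0.222859)(-0.278507)] = c_0 = 1
  gamma(0) * 0.738123 = 1
  gamma(0) = 1 / 0.738123 = 1.354787.
Therefore gamma(0) = 1.3548 (to 4 decimal places).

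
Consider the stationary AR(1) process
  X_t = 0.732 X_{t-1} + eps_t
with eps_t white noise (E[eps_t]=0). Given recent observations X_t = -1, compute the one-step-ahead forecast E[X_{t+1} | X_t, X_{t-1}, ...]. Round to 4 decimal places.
E[X_{t+1} \mid \mathcal F_t] = -0.7320

For an AR(p) model X_t = c + sum_i phi_i X_{t-i} + eps_t, the
one-step-ahead conditional mean is
  E[X_{t+1} | X_t, ...] = c + sum_i phi_i X_{t+1-i}.
Substitute known values:
  E[X_{t+1} | ...] = (0.732) * (-1)
                   = -0.7320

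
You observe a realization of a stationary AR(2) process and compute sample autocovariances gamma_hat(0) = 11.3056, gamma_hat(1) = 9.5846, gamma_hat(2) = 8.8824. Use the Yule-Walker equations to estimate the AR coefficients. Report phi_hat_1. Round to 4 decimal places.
\hat\phi_{1} = 0.6460

The Yule-Walker equations for an AR(p) process read, in matrix form,
  Gamma_p phi = r_p,   with   (Gamma_p)_{ij} = gamma(|i - j|),
                       (r_p)_i = gamma(i),   i,j = 1..p.
Substitute the sample gammas (Toeplitz matrix and right-hand side of size 2):
  Gamma_p = [[11.3056, 9.5846], [9.5846, 11.3056]]
  r_p     = [9.5846, 8.8824]
Written out:
  11.3056 phi_1 + 9.5846 phi_2 = 9.5846
  9.5846 phi_1 + 11.3056 phi_2 = 8.8824
Solve by Cramer's rule:
  det = gamma(0)^2 - gamma(1)^2 = (11.3056)^2 - (9.5846)^2 = 127.81659136 - 91.86455716 = 35.9520342
  phi_hat_1 = [gamma(1) gamma(0) - gamma(1) gamma(2)] / det = [(9.5846)(11.3056) - (9.5846)(8.8824)] / 35.9520342 = 23.22540272 / 35.9520342 = 0.646
  phi_hat_2 = [gamma(0) gamma(2) - gamma(1)^2] / det = [(11.3056)(8.8824) - (9.5846)^2] / 35.9520342 = 8.55630428 / 35.9520342 = 0.238
So phi_hat = [0.6460, 0.2380].
Therefore phi_hat_1 = 0.6460.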